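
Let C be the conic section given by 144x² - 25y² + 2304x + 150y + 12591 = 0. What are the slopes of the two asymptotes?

Collect terms: 144(x² + 16x) -25(y² - 6y) = -12591
144(x + 8)² -25(y - 3)² = -12591 + 9216 - 225 = -3600
Divide through by -3600 to get (y - 3)²/144 - (x + 8)²/25 = 1.
Hyperbola, center (-8, 3), transverse axis vertical; a² = 144, b² = 25.
For a vertical hyperbola the asymptotes have slope ±a/b.
Here that is ±12/5.

12/5 and -12/5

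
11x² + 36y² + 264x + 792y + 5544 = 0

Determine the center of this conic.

(-12, -11)

Group the x- and y-terms: 11(x² + 24x) + 36(y² + 22y) = -5544
11(x + 12)² + 36(y + 11)² = -5544 + 1584 + 4356 = 396
Divide through by 396 to get (x + 12)²/36 + (y + 11)²/11 = 1.
Ellipse with center (-12, -11).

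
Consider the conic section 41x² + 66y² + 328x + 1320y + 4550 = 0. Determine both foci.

(-9, -10) and (1, -10)

Collect terms: 41(x² + 8x) + 66(y² + 20y) = -4550
Complete the square: 41(x + 4)² + 66(y + 10)² = -4550 + 656 + 6600 = 2706
Divide through by 2706 to get (x + 4)²/66 + (y + 10)²/41 = 1.
Ellipse, center (-4, -10), major axis horizontal; a² = 66, b² = 41.
c² = a² - b² = 66 - 41 = 25, so c = 5.
Foci lie on the horizontal axis through the center: (h ± c, k).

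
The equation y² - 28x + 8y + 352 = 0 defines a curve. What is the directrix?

Only y is squared. Complete the square in y: (y + 4)² = 28(x - 12).
Vertex (12, -4); 4p = 28 so p = 7. Opens right.
Directrix is the vertical line x = h − p = 12 − (7) = 5.

x = 5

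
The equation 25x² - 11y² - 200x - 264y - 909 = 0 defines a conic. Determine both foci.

Group the x- and y-terms: 25(x² - 8x) -11(y² + 24y) = 909
Completing the square gives 25(x - 4)² -11(y + 12)² = 909 + 400 - 1584 = -275.
Divide by -275: (y + 12)²/25 - (x - 4)²/11 = 1
Hyperbola, center (4, -12), transverse axis vertical; a² = 25, b² = 11.
c² = a² + b² = 25 + 11 = 36, so c = 6.
Foci lie on the vertical axis through the center: (h, k ± c).

(4, -18) and (4, -6)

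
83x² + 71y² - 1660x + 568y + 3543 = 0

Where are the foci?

(10, -4 - 2√3) and (10, -4 + 2√3)

83(x² - 20x) + 71(y² + 8y) = -3543
83(x - 10)² + 71(y + 4)² = -3543 + 8300 + 1136 = 5893
Divide by 5893: (x - 10)²/71 + (y + 4)²/83 = 1
Ellipse, center (10, -4), major axis vertical; a² = 83, b² = 71.
c² = a² - b² = 83 - 71 = 12, so c = 2√3.
Foci lie on the vertical axis through the center: (h, k ± c).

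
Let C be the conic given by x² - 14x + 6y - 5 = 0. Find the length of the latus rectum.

6

Only x is squared. Complete the square in x: (x - 7)² = -6(y - 9).
Vertex (7, 9); 4p = -6 so p = -3/2. Opens down.
Latus rectum length = |4p| = 6.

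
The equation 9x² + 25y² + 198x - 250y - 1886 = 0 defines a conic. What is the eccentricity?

e = 4/5

Group the x- and y-terms: 9(x² + 22x) + 25(y² - 10y) = 1886
Complete the square: 9(x + 11)² + 25(y - 5)² = 1886 + 1089 + 625 = 3600
Divide by 3600: (x + 11)²/400 + (y - 5)²/144 = 1
Ellipse, center (-11, 5), major axis horizontal; a² = 400, b² = 144.
c² = a² - b² = 256, so c = 16.
e = c/a = 16/20 = 4/5.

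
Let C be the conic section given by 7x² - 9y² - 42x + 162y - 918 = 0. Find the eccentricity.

Group: 7(x² - 6x) -9(y² - 18y) = 918
Completing the square gives 7(x - 3)² -9(y - 9)² = 918 + 63 - 729 = 252.
Dividing both sides by 252: (x - 3)²/36 - (y - 9)²/28 = 1
Hyperbola, center (3, 9), transverse axis horizontal; a² = 36, b² = 28.
c² = a² + b² = 64, so c = 8.
e = c/a = 8/6 = 4/3.

e = 4/3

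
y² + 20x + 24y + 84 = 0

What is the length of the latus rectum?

20

Only y is squared. Complete the square in y: (y + 12)² = -20(x - 3).
Vertex (3, -12); 4p = -20 so p = -5. Opens left.
Latus rectum length = |4p| = 20.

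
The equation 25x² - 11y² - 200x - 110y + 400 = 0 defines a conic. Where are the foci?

(4, -11) and (4, 1)

Group the x- and y-terms: 25(x² - 8x) -11(y² + 10y) = -400
Complete the square in x and y: 25(x - 4)² -11(y + 5)² = -400 + 400 - 275 = -275
Divide through by -275 to get (y + 5)²/25 - (x - 4)²/11 = 1.
Hyperbola, center (4, -5), transverse axis vertical; a² = 25, b² = 11.
c² = a² + b² = 25 + 11 = 36, so c = 6.
Foci lie on the vertical axis through the center: (h, k ± c).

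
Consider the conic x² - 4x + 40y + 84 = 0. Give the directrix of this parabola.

Only x is squared. Complete the square in x: (x - 2)² = -40(y + 2).
Vertex (2, -2); 4p = -40 so p = -10. Opens down.
Directrix is the horizontal line y = k − p = -2 − (-10) = 8.

y = 8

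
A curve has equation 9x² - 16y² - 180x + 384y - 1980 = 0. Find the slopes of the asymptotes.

Collect terms: 9(x² - 20x) -16(y² - 24y) = 1980
9(x - 10)² -16(y - 12)² = 1980 + 900 - 2304 = 576
Dividing both sides by 576: (x - 10)²/64 - (y - 12)²/36 = 1
Hyperbola, center (10, 12), transverse axis horizontal; a² = 64, b² = 36.
For a horizontal hyperbola the asymptotes have slope ±b/a.
Here that is ±6/8 = ±3/4.

3/4 and -3/4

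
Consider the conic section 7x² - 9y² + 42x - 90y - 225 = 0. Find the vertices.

Collect terms: 7(x² + 6x) -9(y² + 10y) = 225
Complete the square in x and y: 7(x + 3)² -9(y + 5)² = 225 + 63 - 225 = 63
Divide through by 63 to get (x + 3)²/9 - (y + 5)²/7 = 1.
Hyperbola, center (-3, -5), transverse axis horizontal; a² = 9, b² = 7.
a = 3. Vertices at (h ± a, k).

(-6, -5) and (0, -5)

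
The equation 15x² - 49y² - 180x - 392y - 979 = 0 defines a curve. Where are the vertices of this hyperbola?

Collect terms: 15(x² - 12x) -49(y² + 8y) = 979
Completing the square gives 15(x - 6)² -49(y + 4)² = 979 + 540 - 784 = 735.
Divide through by 735 to get (x - 6)²/49 - (y + 4)²/15 = 1.
Hyperbola, center (6, -4), transverse axis horizontal; a² = 49, b² = 15.
a = 7. Vertices at (h ± a, k).

(-1, -4) and (13, -4)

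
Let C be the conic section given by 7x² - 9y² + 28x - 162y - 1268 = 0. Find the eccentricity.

e = 4/3

Rearranging, 7(x² + 4x) -9(y² + 18y) = 1268.
7(x + 2)² -9(y + 9)² = 1268 + 28 - 729 = 567
Divide by 567: (x + 2)²/81 - (y + 9)²/63 = 1
Hyperbola, center (-2, -9), transverse axis horizontal; a² = 81, b² = 63.
c² = a² + b² = 144, so c = 12.
e = c/a = 12/9 = 4/3.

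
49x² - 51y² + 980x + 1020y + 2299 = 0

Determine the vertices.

(-10, 3) and (-10, 17)

Rearranging, 49(x² + 20x) -51(y² - 20y) = -2299.
Completing the square gives 49(x + 10)² -51(y - 10)² = -2299 + 4900 - 5100 = -2499.
Dividing both sides by -2499: (y - 10)²/49 - (x + 10)²/51 = 1
Hyperbola, center (-10, 10), transverse axis vertical; a² = 49, b² = 51.
a = 7. Vertices at (h, k ± a).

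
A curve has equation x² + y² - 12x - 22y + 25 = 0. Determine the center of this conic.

Group the x- and y-terms: (x² - 12x) + (y² - 22y) = -25
Complete the square in x and y: (x - 6)² + (y - 11)² = -25 + 36 + 121 = 132
So (x - 6)² + (y - 11)² = 132.
Circle centered at (6, 11) with r² = 132.

(6, 11)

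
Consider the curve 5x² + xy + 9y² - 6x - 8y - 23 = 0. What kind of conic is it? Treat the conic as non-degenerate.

ellipse

A = 5, B = 1, C = 9.
Discriminant B² − 4AC = 1² − 4·5·9 = -179.
B² − 4AC < 0 ⇒ ellipse.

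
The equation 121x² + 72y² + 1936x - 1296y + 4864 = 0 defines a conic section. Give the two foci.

Rearranging, 121(x² + 16x) + 72(y² - 18y) = -4864.
Complete the square in x and y: 121(x + 8)² + 72(y - 9)² = -4864 + 7744 + 5832 = 8712
Dividing both sides by 8712: (x + 8)²/72 + (y - 9)²/121 = 1
Ellipse, center (-8, 9), major axis vertical; a² = 121, b² = 72.
c² = a² - b² = 121 - 72 = 49, so c = 7.
Foci lie on the vertical axis through the center: (h, k ± c).

(-8, 2) and (-8, 16)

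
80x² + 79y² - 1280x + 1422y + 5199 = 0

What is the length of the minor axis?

Rearranging, 80(x² - 16x) + 79(y² + 18y) = -5199.
Complete the square in x and y: 80(x - 8)² + 79(y + 9)² = -5199 + 5120 + 6399 = 6320
Divide by 6320: (x - 8)²/79 + (y + 9)²/80 = 1
Ellipse, center (8, -9), major axis vertical; a² = 80, b² = 79.
b² = 79 so b = √79; the minor axis has length 2b = 2√79.

2√79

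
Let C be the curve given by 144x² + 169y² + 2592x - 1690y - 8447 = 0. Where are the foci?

Collect terms: 144(x² + 18x) + 169(y² - 10y) = 8447
Complete the square: 144(x + 9)² + 169(y - 5)² = 8447 + 11664 + 4225 = 24336
Divide through by 24336 to get (x + 9)²/169 + (y - 5)²/144 = 1.
Ellipse, center (-9, 5), major axis horizontal; a² = 169, b² = 144.
c² = a² - b² = 169 - 144 = 25, so c = 5.
Foci lie on the horizontal axis through the center: (h ± c, k).

(-14, 5) and (-4, 5)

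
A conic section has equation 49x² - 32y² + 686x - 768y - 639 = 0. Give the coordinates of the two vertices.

(-7, -19) and (-7, -5)

Rearranging, 49(x² + 14x) -32(y² + 24y) = 639.
Complete the square: 49(x + 7)² -32(y + 12)² = 639 + 2401 - 4608 = -1568
Divide by -1568: (y + 12)²/49 - (x + 7)²/32 = 1
Hyperbola, center (-7, -12), transverse axis vertical; a² = 49, b² = 32.
a = 7. Vertices at (h, k ± a).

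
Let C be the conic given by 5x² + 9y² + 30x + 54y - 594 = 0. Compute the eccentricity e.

e = 2/3

5(x² + 6x) + 9(y² + 6y) = 594
5(x + 3)² + 9(y + 3)² = 594 + 45 + 81 = 720
Divide through by 720 to get (x + 3)²/144 + (y + 3)²/80 = 1.
Ellipse, center (-3, -3), major axis horizontal; a² = 144, b² = 80.
c² = a² - b² = 64, so c = 8.
e = c/a = 8/12 = 2/3.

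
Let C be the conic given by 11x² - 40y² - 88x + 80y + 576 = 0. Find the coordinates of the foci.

Collect terms: 11(x² - 8x) -40(y² - 2y) = -576
11(x - 4)² -40(y - 1)² = -576 + 176 - 40 = -440
Divide through by -440 to get (y - 1)²/11 - (x - 4)²/40 = 1.
Hyperbola, center (4, 1), transverse axis vertical; a² = 11, b² = 40.
c² = a² + b² = 11 + 40 = 51, so c = √51.
Foci lie on the vertical axis through the center: (h, k ± c).

(4, 1 - √51) and (4, 1 + √51)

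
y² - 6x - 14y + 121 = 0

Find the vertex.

Only y is squared. Complete the square in y: (y - 7)² = 6(x - 12).
Vertex (12, 7); 4p = 6 so p = 3/2. Opens right.

(12, 7)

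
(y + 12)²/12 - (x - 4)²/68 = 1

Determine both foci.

(4, -12 - 4√5) and (4, -12 + 4√5)

Center (4, -12). The positive term is the y-term, so the transverse axis is vertical; a² = 12, b² = 68.
c² = a² + b² = 12 + 68 = 80, so c = 4√5.
Foci lie on the vertical axis through the center: (h, k ± c).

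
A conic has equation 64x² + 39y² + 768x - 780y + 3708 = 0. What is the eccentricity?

e = 5/8

Group: 64(x² + 12x) + 39(y² - 20y) = -3708
Completing the square gives 64(x + 6)² + 39(y - 10)² = -3708 + 2304 + 3900 = 2496.
Divide through by 2496 to get (x + 6)²/39 + (y - 10)²/64 = 1.
Ellipse, center (-6, 10), major axis vertical; a² = 64, b² = 39.
c² = a² - b² = 25, so c = 5.
e = c/a = 5/8.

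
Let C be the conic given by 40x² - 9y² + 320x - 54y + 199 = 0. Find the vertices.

(-7, -3) and (-1, -3)

Group the x- and y-terms: 40(x² + 8x) -9(y² + 6y) = -199
Completing the square gives 40(x + 4)² -9(y + 3)² = -199 + 640 - 81 = 360.
Dividing both sides by 360: (x + 4)²/9 - (y + 3)²/40 = 1
Hyperbola, center (-4, -3), transverse axis horizontal; a² = 9, b² = 40.
a = 3. Vertices at (h ± a, k).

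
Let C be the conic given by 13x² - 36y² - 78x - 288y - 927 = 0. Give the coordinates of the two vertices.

Group: 13(x² - 6x) -36(y² + 8y) = 927
Complete the square in x and y: 13(x - 3)² -36(y + 4)² = 927 + 117 - 576 = 468
Dividing both sides by 468: (x - 3)²/36 - (y + 4)²/13 = 1
Hyperbola, center (3, -4), transverse axis horizontal; a² = 36, b² = 13.
a = 6. Vertices at (h ± a, k).

(-3, -4) and (9, -4)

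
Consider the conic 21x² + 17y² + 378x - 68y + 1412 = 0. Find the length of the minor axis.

2√17

Collect terms: 21(x² + 18x) + 17(y² - 4y) = -1412
Complete the square: 21(x + 9)² + 17(y - 2)² = -1412 + 1701 + 68 = 357
Dividing both sides by 357: (x + 9)²/17 + (y - 2)²/21 = 1
Ellipse, center (-9, 2), major axis vertical; a² = 21, b² = 17.
b² = 17 so b = √17; the minor axis has length 2b = 2√17.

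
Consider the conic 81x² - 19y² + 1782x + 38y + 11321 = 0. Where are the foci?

Group the x- and y-terms: 81(x² + 22x) -19(y² - 2y) = -11321
Complete the square in x and y: 81(x + 11)² -19(y - 1)² = -11321 + 9801 - 19 = -1539
Divide by -1539: (y - 1)²/81 - (x + 11)²/19 = 1
Hyperbola, center (-11, 1), transverse axis vertical; a² = 81, b² = 19.
c² = a² + b² = 81 + 19 = 100, so c = 10.
Foci lie on the vertical axis through the center: (h, k ± c).

(-11, -9) and (-11, 11)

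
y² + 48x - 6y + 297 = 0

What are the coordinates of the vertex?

(-6, 3)

Only y is squared. Complete the square in y: (y - 3)² = -48(x + 6).
Vertex (-6, 3); 4p = -48 so p = -12. Opens left.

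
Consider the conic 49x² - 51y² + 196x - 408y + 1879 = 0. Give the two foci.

Rearranging, 49(x² + 4x) -51(y² + 8y) = -1879.
49(x + 2)² -51(y + 4)² = -1879 + 196 - 816 = -2499
Dividing both sides by -2499: (y + 4)²/49 - (x + 2)²/51 = 1
Hyperbola, center (-2, -4), transverse axis vertical; a² = 49, b² = 51.
c² = a² + b² = 49 + 51 = 100, so c = 10.
Foci lie on the vertical axis through the center: (h, k ± c).

(-2, -14) and (-2, 6)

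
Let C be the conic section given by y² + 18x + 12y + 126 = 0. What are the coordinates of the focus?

(-19/2, -6)

Only y is squared. Complete the square in y: (y + 6)² = -18(x + 5).
Vertex (-5, -6); 4p = -18 so p = -9/2. Opens left.
Focus is p units from the vertex along the axis: (h + p, k).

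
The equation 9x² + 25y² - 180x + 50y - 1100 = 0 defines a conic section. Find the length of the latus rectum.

54/5

9(x² - 20x) + 25(y² + 2y) = 1100
9(x - 10)² + 25(y + 1)² = 1100 + 900 + 25 = 2025
Divide by 2025: (x - 10)²/225 + (y + 1)²/81 = 1
Ellipse, center (10, -1), major axis horizontal; a² = 225, b² = 81.
Latus rectum length = 2b²/a = 2·81/15 = 54/5.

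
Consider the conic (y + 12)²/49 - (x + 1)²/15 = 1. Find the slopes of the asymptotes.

7√15/15 and -7√15/15

Center (-1, -12). The positive term is the y-term, so the transverse axis is vertical; a² = 49, b² = 15.
For a vertical hyperbola the asymptotes have slope ±a/b.
Here that is ±7/√15 = ±7√15/15.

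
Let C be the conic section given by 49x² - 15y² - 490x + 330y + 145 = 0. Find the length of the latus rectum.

30/7

Rearranging, 49(x² - 10x) -15(y² - 22y) = -145.
Completing the square gives 49(x - 5)² -15(y - 11)² = -145 + 1225 - 1815 = -735.
Dividing both sides by -735: (y - 11)²/49 - (x - 5)²/15 = 1
Hyperbola, center (5, 11), transverse axis vertical; a² = 49, b² = 15.
Latus rectum length = 2b²/a = 2·15/7 = 30/7.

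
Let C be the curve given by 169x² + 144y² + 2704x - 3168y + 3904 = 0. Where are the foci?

Group: 169(x² + 16x) + 144(y² - 22y) = -3904
Completing the square gives 169(x + 8)² + 144(y - 11)² = -3904 + 10816 + 17424 = 24336.
Dividing both sides by 24336: (x + 8)²/144 + (y - 11)²/169 = 1
Ellipse, center (-8, 11), major axis vertical; a² = 169, b² = 144.
c² = a² - b² = 169 - 144 = 25, so c = 5.
Foci lie on the vertical axis through the center: (h, k ± c).

(-8, 6) and (-8, 16)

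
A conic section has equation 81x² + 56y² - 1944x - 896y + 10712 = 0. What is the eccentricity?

e = 5/9

Group: 81(x² - 24x) + 56(y² - 16y) = -10712
Complete the square in x and y: 81(x - 12)² + 56(y - 8)² = -10712 + 11664 + 3584 = 4536
Dividing both sides by 4536: (x - 12)²/56 + (y - 8)²/81 = 1
Ellipse, center (12, 8), major axis vertical; a² = 81, b² = 56.
c² = a² - b² = 25, so c = 5.
e = c/a = 5/9.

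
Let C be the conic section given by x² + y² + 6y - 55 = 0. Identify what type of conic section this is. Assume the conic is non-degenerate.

No xy term. Coefficients of x² and y² are A = 1, C = 1.
A = C (same sign) ⇒ circle.

circle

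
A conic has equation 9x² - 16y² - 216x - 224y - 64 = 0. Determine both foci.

Collect terms: 9(x² - 24x) -16(y² + 14y) = 64
Complete the square in x and y: 9(x - 12)² -16(y + 7)² = 64 + 1296 - 784 = 576
Divide through by 576 to get (x - 12)²/64 - (y + 7)²/36 = 1.
Hyperbola, center (12, -7), transverse axis horizontal; a² = 64, b² = 36.
c² = a² + b² = 64 + 36 = 100, so c = 10.
Foci lie on the horizontal axis through the center: (h ± c, k).

(2, -7) and (22, -7)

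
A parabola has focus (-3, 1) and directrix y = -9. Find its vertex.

(-3, -4)

The vertex is the midpoint between the focus and the directrix along the axis of symmetry.
Axis is vertical (directrix is horizontal). Vertex y-coordinate = (1 + (-9))/2 = -4; x-coordinate = -3.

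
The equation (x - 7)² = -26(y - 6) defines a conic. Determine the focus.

Vertex (7, 6); 4p = -26 so p = -13/2. Opens down.
Focus is p units from the vertex along the axis: (h, k + p).

(7, -1/2)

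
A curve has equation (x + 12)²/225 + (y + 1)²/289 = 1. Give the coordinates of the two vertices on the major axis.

Center (-12, -1). The larger denominator 289 sits under the y-term, so the major axis is vertical; a² = 289, b² = 225.
a = 17. Vertices at (h, k ± a).

(-12, -18) and (-12, 16)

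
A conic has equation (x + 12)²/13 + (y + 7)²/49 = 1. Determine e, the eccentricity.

e = 6/7

Center (-12, -7). The larger denominator 49 sits under the y-term, so the major axis is vertical; a² = 49, b² = 13.
c² = a² - b² = 36, so c = 6.
e = c/a = 6/7.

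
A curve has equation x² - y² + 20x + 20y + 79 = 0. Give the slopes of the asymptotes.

1 and -1

Collect terms: (x² + 20x) -(y² - 20y) = -79
Complete the square: (x + 10)² -(y - 10)² = -79 + 100 - 100 = -79
Divide by -79: (y - 10)²/79 - (x + 10)²/79 = 1
Hyperbola, center (-10, 10), transverse axis vertical; a² = 79, b² = 79.
For a vertical hyperbola the asymptotes have slope ±a/b.
Here that is ±√79/√79 = ±1.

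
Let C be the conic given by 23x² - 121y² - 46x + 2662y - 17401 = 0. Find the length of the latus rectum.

46/11

23(x² - 2x) -121(y² - 22y) = 17401
Complete the square in x and y: 23(x - 1)² -121(y - 11)² = 17401 + 23 - 14641 = 2783
Divide by 2783: (x - 1)²/121 - (y - 11)²/23 = 1
Hyperbola, center (1, 11), transverse axis horizontal; a² = 121, b² = 23.
Latus rectum length = 2b²/a = 2·23/11 = 46/11.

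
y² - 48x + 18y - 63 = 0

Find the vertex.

(-3, -9)

Only y is squared. Complete the square in y: (y + 9)² = 48(x + 3).
Vertex (-3, -9); 4p = 48 so p = 12. Opens right.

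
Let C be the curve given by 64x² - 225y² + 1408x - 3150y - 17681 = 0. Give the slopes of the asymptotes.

8/15 and -8/15

Group the x- and y-terms: 64(x² + 22x) -225(y² + 14y) = 17681
Completing the square gives 64(x + 11)² -225(y + 7)² = 17681 + 7744 - 11025 = 14400.
Divide by 14400: (x + 11)²/225 - (y + 7)²/64 = 1
Hyperbola, center (-11, -7), transverse axis horizontal; a² = 225, b² = 64.
For a horizontal hyperbola the asymptotes have slope ±b/a.
Here that is ±8/15.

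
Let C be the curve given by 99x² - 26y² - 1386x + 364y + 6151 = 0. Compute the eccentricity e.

Rearranging, 99(x² - 14x) -26(y² - 14y) = -6151.
Complete the square: 99(x - 7)² -26(y - 7)² = -6151 + 4851 - 1274 = -2574
Dividing both sides by -2574: (y - 7)²/99 - (x - 7)²/26 = 1
Hyperbola, center (7, 7), transverse axis vertical; a² = 99, b² = 26.
c² = a² + b² = 125, so c = 5√5.
e = c/a = 5√5/3√11 = 5√55/33.

e = 5√55/33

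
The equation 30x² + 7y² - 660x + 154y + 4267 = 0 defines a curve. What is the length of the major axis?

2√30

30(x² - 22x) + 7(y² + 22y) = -4267
Complete the square in x and y: 30(x - 11)² + 7(y + 11)² = -4267 + 3630 + 847 = 210
Dividing both sides by 210: (x - 11)²/7 + (y + 11)²/30 = 1
Ellipse, center (11, -11), major axis vertical; a² = 30, b² = 7.
a² = 30 so a = √30; the major axis has length 2a = 2√30.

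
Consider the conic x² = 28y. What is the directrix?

y = -7

Vertex (0, 0); 4p = 28 so p = 7. Opens up.
Directrix is the horizontal line y = k − p = 0 − (7) = -7.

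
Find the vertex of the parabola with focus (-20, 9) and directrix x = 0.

The vertex is the midpoint between the focus and the directrix along the axis of symmetry.
Axis is horizontal (directrix is vertical). Vertex x-coordinate = (-20 + 0)/2 = -10; y-coordinate = 9.

(-10, 9)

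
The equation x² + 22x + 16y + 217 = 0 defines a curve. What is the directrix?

y = -2

Only x is squared. Complete the square in x: (x + 11)² = -16(y + 6).
Vertex (-11, -6); 4p = -16 so p = -4. Opens down.
Directrix is the horizontal line y = k − p = -6 − (-4) = -2.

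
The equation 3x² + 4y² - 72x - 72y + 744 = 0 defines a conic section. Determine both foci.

(11, 9) and (13, 9)

Group: 3(x² - 24x) + 4(y² - 18y) = -744
3(x - 12)² + 4(y - 9)² = -744 + 432 + 324 = 12
Divide by 12: (x - 12)²/4 + (y - 9)²/3 = 1
Ellipse, center (12, 9), major axis horizontal; a² = 4, b² = 3.
c² = a² - b² = 4 - 3 = 1, so c = 1.
Foci lie on the horizontal axis through the center: (h ± c, k).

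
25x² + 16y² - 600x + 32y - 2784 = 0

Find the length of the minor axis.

Group: 25(x² - 24x) + 16(y² + 2y) = 2784
Completing the square gives 25(x - 12)² + 16(y + 1)² = 2784 + 3600 + 16 = 6400.
Dividing both sides by 6400: (x - 12)²/256 + (y + 1)²/400 = 1
Ellipse, center (12, -1), major axis vertical; a² = 400, b² = 256.
b² = 256 so b = 16; the minor axis has length 2b = 32.

32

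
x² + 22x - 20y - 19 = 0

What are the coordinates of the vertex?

(-11, -7)

Only x is squared. Complete the square in x: (x + 11)² = 20(y + 7).
Vertex (-11, -7); 4p = 20 so p = 5. Opens up.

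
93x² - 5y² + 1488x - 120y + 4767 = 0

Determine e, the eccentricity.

e = 7√10/5

Group the x- and y-terms: 93(x² + 16x) -5(y² + 24y) = -4767
93(x + 8)² -5(y + 12)² = -4767 + 5952 - 720 = 465
Divide through by 465 to get (x + 8)²/5 - (y + 12)²/93 = 1.
Hyperbola, center (-8, -12), transverse axis horizontal; a² = 5, b² = 93.
c² = a² + b² = 98, so c = 7√2.
e = c/a = 7√2/√5 = 7√10/5.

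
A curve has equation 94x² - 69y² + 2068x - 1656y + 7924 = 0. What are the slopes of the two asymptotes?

√6486/69 and -√6486/69

Rearranging, 94(x² + 22x) -69(y² + 24y) = -7924.
Complete the square in x and y: 94(x + 11)² -69(y + 12)² = -7924 + 11374 - 9936 = -6486
Dividing both sides by -6486: (y + 12)²/94 - (x + 11)²/69 = 1
Hyperbola, center (-11, -12), transverse axis vertical; a² = 94, b² = 69.
For a vertical hyperbola the asymptotes have slope ±a/b.
Here that is ±√94/√69 = ±√6486/69.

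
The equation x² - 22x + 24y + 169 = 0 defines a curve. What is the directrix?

y = 4

Only x is squared. Complete the square in x: (x - 11)² = -24(y + 2).
Vertex (11, -2); 4p = -24 so p = -6. Opens down.
Directrix is the horizontal line y = k − p = -2 − (-6) = 4.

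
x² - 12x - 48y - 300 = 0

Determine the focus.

(6, 5)

Only x is squared. Complete the square in x: (x - 6)² = 48(y + 7).
Vertex (6, -7); 4p = 48 so p = 12. Opens up.
Focus is p units from the vertex along the axis: (h, k + p).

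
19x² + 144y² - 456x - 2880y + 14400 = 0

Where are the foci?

(12 - 5√5, 10) and (12 + 5√5, 10)

Group the x- and y-terms: 19(x² - 24x) + 144(y² - 20y) = -14400
19(x - 12)² + 144(y - 10)² = -14400 + 2736 + 14400 = 2736
Divide by 2736: (x - 12)²/144 + (y - 10)²/19 = 1
Ellipse, center (12, 10), major axis horizontal; a² = 144, b² = 19.
c² = a² - b² = 144 - 19 = 125, so c = 5√5.
Foci lie on the horizontal axis through the center: (h ± c, k).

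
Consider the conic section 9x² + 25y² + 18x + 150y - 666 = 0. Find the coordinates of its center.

(-1, -3)

Group the x- and y-terms: 9(x² + 2x) + 25(y² + 6y) = 666
Completing the square gives 9(x + 1)² + 25(y + 3)² = 666 + 9 + 225 = 900.
Divide through by 900 to get (x + 1)²/100 + (y + 3)²/36 = 1.
Ellipse with center (-1, -3).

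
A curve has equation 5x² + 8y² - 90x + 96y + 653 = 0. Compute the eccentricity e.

Rearranging, 5(x² - 18x) + 8(y² + 12y) = -653.
5(x - 9)² + 8(y + 6)² = -653 + 405 + 288 = 40
Divide through by 40 to get (x - 9)²/8 + (y + 6)²/5 = 1.
Ellipse, center (9, -6), major axis horizontal; a² = 8, b² = 5.
c² = a² - b² = 3, so c = √3.
e = c/a = √3/2√2 = √6/4.

e = √6/4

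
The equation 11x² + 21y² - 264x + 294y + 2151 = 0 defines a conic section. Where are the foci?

(12 - 2√5, -7) and (12 + 2√5, -7)

Group the x- and y-terms: 11(x² - 24x) + 21(y² + 14y) = -2151
Complete the square: 11(x - 12)² + 21(y + 7)² = -2151 + 1584 + 1029 = 462
Dividing both sides by 462: (x - 12)²/42 + (y + 7)²/22 = 1
Ellipse, center (12, -7), major axis horizontal; a² = 42, b² = 22.
c² = a² - b² = 42 - 22 = 20, so c = 2√5.
Foci lie on the horizontal axis through the center: (h ± c, k).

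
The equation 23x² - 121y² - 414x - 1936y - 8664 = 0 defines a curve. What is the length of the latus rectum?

23(x² - 18x) -121(y² + 16y) = 8664
Complete the square in x and y: 23(x - 9)² -121(y + 8)² = 8664 + 1863 - 7744 = 2783
Divide through by 2783 to get (x - 9)²/121 - (y + 8)²/23 = 1.
Hyperbola, center (9, -8), transverse axis horizontal; a² = 121, b² = 23.
Latus rectum length = 2b²/a = 2·23/11 = 46/11.

46/11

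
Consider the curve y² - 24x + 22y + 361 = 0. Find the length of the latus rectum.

Only y is squared. Complete the square in y: (y + 11)² = 24(x - 10).
Vertex (10, -11); 4p = 24 so p = 6. Opens right.
Latus rectum length = |4p| = 24.

24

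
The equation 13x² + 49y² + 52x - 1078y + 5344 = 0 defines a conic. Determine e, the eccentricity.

13(x² + 4x) + 49(y² - 22y) = -5344
Complete the square: 13(x + 2)² + 49(y - 11)² = -5344 + 52 + 5929 = 637
Divide through by 637 to get (x + 2)²/49 + (y - 11)²/13 = 1.
Ellipse, center (-2, 11), major axis horizontal; a² = 49, b² = 13.
c² = a² - b² = 36, so c = 6.
e = c/a = 6/7.

e = 6/7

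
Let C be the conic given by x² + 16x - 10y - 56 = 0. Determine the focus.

Only x is squared. Complete the square in x: (x + 8)² = 10(y + 12).
Vertex (-8, -12); 4p = 10 so p = 5/2. Opens up.
Focus is p units from the vertex along the axis: (h, k + p).

(-8, -19/2)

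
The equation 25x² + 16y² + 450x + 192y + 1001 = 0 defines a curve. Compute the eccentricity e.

e = 3/5

Group the x- and y-terms: 25(x² + 18x) + 16(y² + 12y) = -1001
Complete the square: 25(x + 9)² + 16(y + 6)² = -1001 + 2025 + 576 = 1600
Divide by 1600: (x + 9)²/64 + (y + 6)²/100 = 1
Ellipse, center (-9, -6), major axis vertical; a² = 100, b² = 64.
c² = a² - b² = 36, so c = 6.
e = c/a = 6/10 = 3/5.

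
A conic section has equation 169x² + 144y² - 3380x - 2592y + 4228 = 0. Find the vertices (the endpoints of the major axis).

(10, -4) and (10, 22)

Collect terms: 169(x² - 20x) + 144(y² - 18y) = -4228
Complete the square: 169(x - 10)² + 144(y - 9)² = -4228 + 16900 + 11664 = 24336
Dividing both sides by 24336: (x - 10)²/144 + (y - 9)²/169 = 1
Ellipse, center (10, 9), major axis vertical; a² = 169, b² = 144.
a = 13. Vertices at (h, k ± a).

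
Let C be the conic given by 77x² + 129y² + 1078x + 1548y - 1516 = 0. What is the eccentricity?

77(x² + 14x) + 129(y² + 12y) = 1516
77(x + 7)² + 129(y + 6)² = 1516 + 3773 + 4644 = 9933
Dividing both sides by 9933: (x + 7)²/129 + (y + 6)²/77 = 1
Ellipse, center (-7, -6), major axis horizontal; a² = 129, b² = 77.
c² = a² - b² = 52, so c = 2√13.
e = c/a = 2√13/√129 = 2√1677/129.

e = 2√1677/129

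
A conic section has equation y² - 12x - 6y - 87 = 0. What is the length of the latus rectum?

12

Only y is squared. Complete the square in y: (y - 3)² = 12(x + 8).
Vertex (-8, 3); 4p = 12 so p = 3. Opens right.
Latus rectum length = |4p| = 12.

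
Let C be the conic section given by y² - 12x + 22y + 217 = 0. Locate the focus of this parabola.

Only y is squared. Complete the square in y: (y + 11)² = 12(x - 8).
Vertex (8, -11); 4p = 12 so p = 3. Opens right.
Focus is p units from the vertex along the axis: (h + p, k).

(11, -11)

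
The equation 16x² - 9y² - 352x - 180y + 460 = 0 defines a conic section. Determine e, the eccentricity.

Rearranging, 16(x² - 22x) -9(y² + 20y) = -460.
16(x - 11)² -9(y + 10)² = -460 + 1936 - 900 = 576
Divide through by 576 to get (x - 11)²/36 - (y + 10)²/64 = 1.
Hyperbola, center (11, -10), transverse axis horizontal; a² = 36, b² = 64.
c² = a² + b² = 100, so c = 10.
e = c/a = 10/6 = 5/3.

e = 5/3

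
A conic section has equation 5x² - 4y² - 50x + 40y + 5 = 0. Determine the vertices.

(3, 5) and (7, 5)

Rearranging, 5(x² - 10x) -4(y² - 10y) = -5.
Complete the square: 5(x - 5)² -4(y - 5)² = -5 + 125 - 100 = 20
Divide through by 20 to get (x - 5)²/4 - (y - 5)²/5 = 1.
Hyperbola, center (5, 5), transverse axis horizontal; a² = 4, b² = 5.
a = 2. Vertices at (h ± a, k).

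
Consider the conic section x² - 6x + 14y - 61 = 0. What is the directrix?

y = 17/2

Only x is squared. Complete the square in x: (x - 3)² = -14(y - 5).
Vertex (3, 5); 4p = -14 so p = -7/2. Opens down.
Directrix is the horizontal line y = k − p = 5 − (-7/2) = 17/2.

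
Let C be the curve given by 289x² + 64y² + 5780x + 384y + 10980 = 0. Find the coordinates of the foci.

Group: 289(x² + 20x) + 64(y² + 6y) = -10980
Complete the square: 289(x + 10)² + 64(y + 3)² = -10980 + 28900 + 576 = 18496
Divide by 18496: (x + 10)²/64 + (y + 3)²/289 = 1
Ellipse, center (-10, -3), major axis vertical; a² = 289, b² = 64.
c² = a² - b² = 289 - 64 = 225, so c = 15.
Foci lie on the vertical axis through the center: (h, k ± c).

(-10, -18) and (-10, 12)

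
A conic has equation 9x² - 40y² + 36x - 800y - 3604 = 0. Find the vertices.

(-2, -13) and (-2, -7)

Group the x- and y-terms: 9(x² + 4x) -40(y² + 20y) = 3604
Completing the square gives 9(x + 2)² -40(y + 10)² = 3604 + 36 - 4000 = -360.
Divide through by -360 to get (y + 10)²/9 - (x + 2)²/40 = 1.
Hyperbola, center (-2, -10), transverse axis vertical; a² = 9, b² = 40.
a = 3. Vertices at (h, k ± a).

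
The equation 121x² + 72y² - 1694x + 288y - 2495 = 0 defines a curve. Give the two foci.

(7, -9) and (7, 5)

Group the x- and y-terms: 121(x² - 14x) + 72(y² + 4y) = 2495
Complete the square: 121(x - 7)² + 72(y + 2)² = 2495 + 5929 + 288 = 8712
Divide by 8712: (x - 7)²/72 + (y + 2)²/121 = 1
Ellipse, center (7, -2), major axis vertical; a² = 121, b² = 72.
c² = a² - b² = 121 - 72 = 49, so c = 7.
Foci lie on the vertical axis through the center: (h, k ± c).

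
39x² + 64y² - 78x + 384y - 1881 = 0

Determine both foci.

Collect terms: 39(x² - 2x) + 64(y² + 6y) = 1881
Complete the square in x and y: 39(x - 1)² + 64(y + 3)² = 1881 + 39 + 576 = 2496
Dividing both sides by 2496: (x - 1)²/64 + (y + 3)²/39 = 1
Ellipse, center (1, -3), major axis horizontal; a² = 64, b² = 39.
c² = a² - b² = 64 - 39 = 25, so c = 5.
Foci lie on the horizontal axis through the center: (h ± c, k).

(-4, -3) and (6, -3)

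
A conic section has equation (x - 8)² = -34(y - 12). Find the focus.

(8, 7/2)

Vertex (8, 12); 4p = -34 so p = -17/2. Opens down.
Focus is p units from the vertex along the axis: (h, k + p).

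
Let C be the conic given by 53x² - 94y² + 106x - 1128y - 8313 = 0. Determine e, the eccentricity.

e = 7√282/94

Group the x- and y-terms: 53(x² + 2x) -94(y² + 12y) = 8313
Complete the square: 53(x + 1)² -94(y + 6)² = 8313 + 53 - 3384 = 4982
Dividing both sides by 4982: (x + 1)²/94 - (y + 6)²/53 = 1
Hyperbola, center (-1, -6), transverse axis horizontal; a² = 94, b² = 53.
c² = a² + b² = 147, so c = 7√3.
e = c/a = 7√3/√94 = 7√282/94.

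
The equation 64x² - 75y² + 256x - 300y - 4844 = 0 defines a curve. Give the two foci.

(-2 - √139, -2) and (-2 + √139, -2)

64(x² + 4x) -75(y² + 4y) = 4844
Completing the square gives 64(x + 2)² -75(y + 2)² = 4844 + 256 - 300 = 4800.
Divide through by 4800 to get (x + 2)²/75 - (y + 2)²/64 = 1.
Hyperbola, center (-2, -2), transverse axis horizontal; a² = 75, b² = 64.
c² = a² + b² = 75 + 64 = 139, so c = √139.
Foci lie on the horizontal axis through the center: (h ± c, k).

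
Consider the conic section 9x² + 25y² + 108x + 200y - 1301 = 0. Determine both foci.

9(x² + 12x) + 25(y² + 8y) = 1301
Complete the square in x and y: 9(x + 6)² + 25(y + 4)² = 1301 + 324 + 400 = 2025
Divide by 2025: (x + 6)²/225 + (y + 4)²/81 = 1
Ellipse, center (-6, -4), major axis horizontal; a² = 225, b² = 81.
c² = a² - b² = 225 - 81 = 144, so c = 12.
Foci lie on the horizontal axis through the center: (h ± c, k).

(-18, -4) and (6, -4)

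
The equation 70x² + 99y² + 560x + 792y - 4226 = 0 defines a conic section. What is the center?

Collect terms: 70(x² + 8x) + 99(y² + 8y) = 4226
Completing the square gives 70(x + 4)² + 99(y + 4)² = 4226 + 1120 + 1584 = 6930.
Divide through by 6930 to get (x + 4)²/99 + (y + 4)²/70 = 1.
Ellipse with center (-4, -4).

(-4, -4)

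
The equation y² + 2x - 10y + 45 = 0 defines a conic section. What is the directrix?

x = -19/2

Only y is squared. Complete the square in y: (y - 5)² = -2(x + 10).
Vertex (-10, 5); 4p = -2 so p = -1/2. Opens left.
Directrix is the vertical line x = h − p = -10 − (-1/2) = -19/2.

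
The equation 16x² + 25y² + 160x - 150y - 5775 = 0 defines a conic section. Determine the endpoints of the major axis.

Collect terms: 16(x² + 10x) + 25(y² - 6y) = 5775
Complete the square in x and y: 16(x + 5)² + 25(y - 3)² = 5775 + 400 + 225 = 6400
Divide by 6400: (x + 5)²/400 + (y - 3)²/256 = 1
Ellipse, center (-5, 3), major axis horizontal; a² = 400, b² = 256.
a = 20. Vertices at (h ± a, k).

(-25, 3) and (15, 3)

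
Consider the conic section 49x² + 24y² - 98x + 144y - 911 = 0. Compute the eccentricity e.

Group the x- and y-terms: 49(x² - 2x) + 24(y² + 6y) = 911
49(x - 1)² + 24(y + 3)² = 911 + 49 + 216 = 1176
Divide through by 1176 to get (x - 1)²/24 + (y + 3)²/49 = 1.
Ellipse, center (1, -3), major axis vertical; a² = 49, b² = 24.
c² = a² - b² = 25, so c = 5.
e = c/a = 5/7.

e = 5/7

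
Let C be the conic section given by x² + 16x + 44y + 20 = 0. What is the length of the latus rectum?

Only x is squared. Complete the square in x: (x + 8)² = -44(y - 1).
Vertex (-8, 1); 4p = -44 so p = -11. Opens down.
Latus rectum length = |4p| = 44.

44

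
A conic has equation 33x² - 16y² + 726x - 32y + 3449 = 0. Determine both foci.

(-18, -1) and (-4, -1)

Rearranging, 33(x² + 22x) -16(y² + 2y) = -3449.
33(x + 11)² -16(y + 1)² = -3449 + 3993 - 16 = 528
Dividing both sides by 528: (x + 11)²/16 - (y + 1)²/33 = 1
Hyperbola, center (-11, -1), transverse axis horizontal; a² = 16, b² = 33.
c² = a² + b² = 16 + 33 = 49, so c = 7.
Foci lie on the horizontal axis through the center: (h ± c, k).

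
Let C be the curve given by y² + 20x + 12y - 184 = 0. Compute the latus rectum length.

Only y is squared. Complete the square in y: (y + 6)² = -20(x - 11).
Vertex (11, -6); 4p = -20 so p = -5. Opens left.
Latus rectum length = |4p| = 20.

20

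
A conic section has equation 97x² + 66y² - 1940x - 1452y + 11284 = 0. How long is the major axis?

Group the x- and y-terms: 97(x² - 20x) + 66(y² - 22y) = -11284
Complete the square in x and y: 97(x - 10)² + 66(y - 11)² = -11284 + 9700 + 7986 = 6402
Dividing both sides by 6402: (x - 10)²/66 + (y - 11)²/97 = 1
Ellipse, center (10, 11), major axis vertical; a² = 97, b² = 66.
a² = 97 so a = √97; the major axis has length 2a = 2√97.

2√97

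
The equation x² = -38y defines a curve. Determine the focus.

Vertex (0, 0); 4p = -38 so p = -19/2. Opens down.
Focus is p units from the vertex along the axis: (h, k + p).

(0, -19/2)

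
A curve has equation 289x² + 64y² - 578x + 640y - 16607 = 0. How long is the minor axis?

16

Collect terms: 289(x² - 2x) + 64(y² + 10y) = 16607
Completing the square gives 289(x - 1)² + 64(y + 5)² = 16607 + 289 + 1600 = 18496.
Dividing both sides by 18496: (x - 1)²/64 + (y + 5)²/289 = 1
Ellipse, center (1, -5), major axis vertical; a² = 289, b² = 64.
b² = 64 so b = 8; the minor axis has length 2b = 16.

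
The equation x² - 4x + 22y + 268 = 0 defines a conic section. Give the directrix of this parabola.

y = -13/2

Only x is squared. Complete the square in x: (x - 2)² = -22(y + 12).
Vertex (2, -12); 4p = -22 so p = -11/2. Opens down.
Directrix is the horizontal line y = k − p = -12 − (-11/2) = -13/2.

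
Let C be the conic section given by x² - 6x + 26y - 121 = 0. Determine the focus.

Only x is squared. Complete the square in x: (x - 3)² = -26(y - 5).
Vertex (3, 5); 4p = -26 so p = -13/2. Opens down.
Focus is p units from the vertex along the axis: (h, k + p).

(3, -3/2)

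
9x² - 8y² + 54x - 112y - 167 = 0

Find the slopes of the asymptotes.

Group the x- and y-terms: 9(x² + 6x) -8(y² + 14y) = 167
Complete the square: 9(x + 3)² -8(y + 7)² = 167 + 81 - 392 = -144
Divide through by -144 to get (y + 7)²/18 - (x + 3)²/16 = 1.
Hyperbola, center (-3, -7), transverse axis vertical; a² = 18, b² = 16.
For a vertical hyperbola the asymptotes have slope ±a/b.
Here that is ±3√2/4.

3√2/4 and -3√2/4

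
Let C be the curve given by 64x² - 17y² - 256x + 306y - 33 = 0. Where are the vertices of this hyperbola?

(2, 1) and (2, 17)

Group the x- and y-terms: 64(x² - 4x) -17(y² - 18y) = 33
Complete the square in x and y: 64(x - 2)² -17(y - 9)² = 33 + 256 - 1377 = -1088
Divide by -1088: (y - 9)²/64 - (x - 2)²/17 = 1
Hyperbola, center (2, 9), transverse axis vertical; a² = 64, b² = 17.
a = 8. Vertices at (h, k ± a).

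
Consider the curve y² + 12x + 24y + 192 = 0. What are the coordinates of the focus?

Only y is squared. Complete the square in y: (y + 12)² = -12(x + 4).
Vertex (-4, -12); 4p = -12 so p = -3. Opens left.
Focus is p units from the vertex along the axis: (h + p, k).

(-7, -12)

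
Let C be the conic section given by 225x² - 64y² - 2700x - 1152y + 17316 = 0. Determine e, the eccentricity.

225(x² - 12x) -64(y² + 18y) = -17316
Complete the square in x and y: 225(x - 6)² -64(y + 9)² = -17316 + 8100 - 5184 = -14400
Divide through by -14400 to get (y + 9)²/225 - (x - 6)²/64 = 1.
Hyperbola, center (6, -9), transverse axis vertical; a² = 225, b² = 64.
c² = a² + b² = 289, so c = 17.
e = c/a = 17/15.

e = 17/15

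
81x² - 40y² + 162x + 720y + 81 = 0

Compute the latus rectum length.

Group: 81(x² + 2x) -40(y² - 18y) = -81
Complete the square: 81(x + 1)² -40(y - 9)² = -81 + 81 - 3240 = -3240
Dividing both sides by -3240: (y - 9)²/81 - (x + 1)²/40 = 1
Hyperbola, center (-1, 9), transverse axis vertical; a² = 81, b² = 40.
Latus rectum length = 2b²/a = 2·40/9 = 80/9.

80/9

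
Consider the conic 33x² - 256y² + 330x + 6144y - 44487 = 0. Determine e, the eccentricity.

e = 17/16

33(x² + 10x) -256(y² - 24y) = 44487
33(x + 5)² -256(y - 12)² = 44487 + 825 - 36864 = 8448
Divide by 8448: (x + 5)²/256 - (y - 12)²/33 = 1
Hyperbola, center (-5, 12), transverse axis horizontal; a² = 256, b² = 33.
c² = a² + b² = 289, so c = 17.
e = c/a = 17/16.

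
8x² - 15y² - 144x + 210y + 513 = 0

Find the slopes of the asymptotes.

2√30/15 and -2√30/15

Group: 8(x² - 18x) -15(y² - 14y) = -513
Complete the square in x and y: 8(x - 9)² -15(y - 7)² = -513 + 648 - 735 = -600
Divide through by -600 to get (y - 7)²/40 - (x - 9)²/75 = 1.
Hyperbola, center (9, 7), transverse axis vertical; a² = 40, b² = 75.
For a vertical hyperbola the asymptotes have slope ±a/b.
Here that is ±2√10/5√3 = ±2√30/15.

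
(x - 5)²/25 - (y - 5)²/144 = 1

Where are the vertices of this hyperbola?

Center (5, 5). The positive term is the x-term, so the transverse axis is horizontal; a² = 25, b² = 144.
a = 5. Vertices at (h ± a, k).

(0, 5) and (10, 5)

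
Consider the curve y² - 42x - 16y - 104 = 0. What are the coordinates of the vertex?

(-4, 8)

Only y is squared. Complete the square in y: (y - 8)² = 42(x + 4).
Vertex (-4, 8); 4p = 42 so p = 21/2. Opens right.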